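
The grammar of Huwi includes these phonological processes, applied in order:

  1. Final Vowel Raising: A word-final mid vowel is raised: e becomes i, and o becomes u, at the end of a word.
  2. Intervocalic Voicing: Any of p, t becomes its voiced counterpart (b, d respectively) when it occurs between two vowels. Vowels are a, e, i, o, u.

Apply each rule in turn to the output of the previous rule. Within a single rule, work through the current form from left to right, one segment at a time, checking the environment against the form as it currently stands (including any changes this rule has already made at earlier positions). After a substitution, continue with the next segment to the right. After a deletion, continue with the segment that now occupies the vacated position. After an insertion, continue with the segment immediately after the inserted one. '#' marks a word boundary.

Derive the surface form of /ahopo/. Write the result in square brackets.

1 Final Vowel Raising: [ahopo] → [ahopu]
2 Intervocalic Voicing: [ahopu] → [ahobu]

[ahobu]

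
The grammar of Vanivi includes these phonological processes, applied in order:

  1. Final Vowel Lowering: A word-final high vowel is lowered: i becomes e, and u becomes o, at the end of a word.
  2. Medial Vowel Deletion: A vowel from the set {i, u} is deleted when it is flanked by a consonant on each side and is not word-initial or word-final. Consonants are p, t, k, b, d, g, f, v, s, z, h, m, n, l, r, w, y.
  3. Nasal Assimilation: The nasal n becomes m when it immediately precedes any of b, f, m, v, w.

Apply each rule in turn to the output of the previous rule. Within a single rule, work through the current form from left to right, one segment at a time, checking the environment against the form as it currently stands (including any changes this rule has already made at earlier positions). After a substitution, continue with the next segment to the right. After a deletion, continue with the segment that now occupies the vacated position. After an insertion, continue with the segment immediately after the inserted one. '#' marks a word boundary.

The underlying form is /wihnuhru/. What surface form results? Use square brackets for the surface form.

1 Final Vowel Lowering: [wihnuhru] → [wihnuhro]
2 Medial Vowel Deletion: [wihnuhro] → [whnhro]
3 Nasal Assimilation: no change — [whnhro]

[whnhro]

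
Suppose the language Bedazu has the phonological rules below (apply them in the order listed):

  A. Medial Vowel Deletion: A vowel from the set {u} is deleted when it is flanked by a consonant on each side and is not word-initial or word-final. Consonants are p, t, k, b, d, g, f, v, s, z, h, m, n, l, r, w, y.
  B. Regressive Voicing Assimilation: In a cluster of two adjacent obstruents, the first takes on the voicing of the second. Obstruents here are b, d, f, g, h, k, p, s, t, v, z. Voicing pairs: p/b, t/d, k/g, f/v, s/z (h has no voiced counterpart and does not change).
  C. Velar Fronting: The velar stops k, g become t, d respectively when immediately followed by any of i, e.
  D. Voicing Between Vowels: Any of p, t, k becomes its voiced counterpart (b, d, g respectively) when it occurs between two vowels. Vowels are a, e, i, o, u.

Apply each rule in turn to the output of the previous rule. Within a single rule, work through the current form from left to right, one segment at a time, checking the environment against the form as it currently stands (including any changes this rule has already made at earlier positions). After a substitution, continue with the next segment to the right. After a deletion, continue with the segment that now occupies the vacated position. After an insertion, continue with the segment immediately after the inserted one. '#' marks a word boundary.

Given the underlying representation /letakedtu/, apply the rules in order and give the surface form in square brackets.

A Medial Vowel Deletion: no change — [letakedtu]
B Regressive Voicing Assimilation: [letakedtu] → [letakettu]
C Velar Fronting: [letakettu] → [letatettu]
D Voicing Between Vowels: [letatettu] → [ledadettu]

[ledadettu]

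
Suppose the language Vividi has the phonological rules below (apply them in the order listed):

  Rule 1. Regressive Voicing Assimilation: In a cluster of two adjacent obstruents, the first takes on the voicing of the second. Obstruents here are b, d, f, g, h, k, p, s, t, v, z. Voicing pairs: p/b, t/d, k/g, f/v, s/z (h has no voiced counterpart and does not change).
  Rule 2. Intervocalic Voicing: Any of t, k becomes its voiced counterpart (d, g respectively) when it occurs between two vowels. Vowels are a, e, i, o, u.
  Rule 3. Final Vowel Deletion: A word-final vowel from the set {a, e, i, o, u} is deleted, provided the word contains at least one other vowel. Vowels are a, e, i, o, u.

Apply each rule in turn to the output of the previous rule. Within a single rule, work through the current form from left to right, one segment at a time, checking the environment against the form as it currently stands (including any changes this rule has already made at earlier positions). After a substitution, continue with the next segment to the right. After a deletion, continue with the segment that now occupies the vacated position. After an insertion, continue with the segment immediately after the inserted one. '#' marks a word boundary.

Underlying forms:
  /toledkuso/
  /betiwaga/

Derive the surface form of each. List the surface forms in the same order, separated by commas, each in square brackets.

/toledkuso/:
  Rule 1 Regressive Voicing Assimilation: [toledkuso] → [toletkuso]
  Rule 2 Intervocalic Voicing: no change — [toletkuso]
  Rule 3 Final Vowel Deletion: [toletkuso] → [toletkus]
/betiwaga/:
  Rule 1 Regressive Voicing Assimilation: no change — [betiwaga]
  Rule 2 Intervocalic Voicing: [betiwaga] → [bediwaga]
  Rule 3 Final Vowel Deletion: [bediwaga] → [bediwag]

[toletkus], [bediwag]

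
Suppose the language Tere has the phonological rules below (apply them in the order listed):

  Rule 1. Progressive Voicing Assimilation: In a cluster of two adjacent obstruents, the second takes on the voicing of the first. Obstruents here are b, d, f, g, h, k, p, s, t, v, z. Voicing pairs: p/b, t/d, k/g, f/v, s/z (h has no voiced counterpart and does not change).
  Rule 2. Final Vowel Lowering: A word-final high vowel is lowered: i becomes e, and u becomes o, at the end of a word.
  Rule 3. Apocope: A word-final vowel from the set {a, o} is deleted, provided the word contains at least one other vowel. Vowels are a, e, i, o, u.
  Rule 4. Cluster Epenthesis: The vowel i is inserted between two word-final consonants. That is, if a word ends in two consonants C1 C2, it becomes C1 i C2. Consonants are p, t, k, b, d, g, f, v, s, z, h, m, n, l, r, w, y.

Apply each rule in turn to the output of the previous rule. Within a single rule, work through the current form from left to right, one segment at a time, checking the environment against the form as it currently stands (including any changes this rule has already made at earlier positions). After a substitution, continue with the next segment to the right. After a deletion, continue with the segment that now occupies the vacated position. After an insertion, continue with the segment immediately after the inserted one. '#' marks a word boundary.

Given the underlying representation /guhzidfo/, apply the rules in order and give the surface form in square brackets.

Rule 1 Progressive Voicing Assimilation: [guhzidfo] → [guhsidvo]
Rule 2 Final Vowel Lowering: no change — [guhsidvo]
Rule 3 Apocope: [guhsidvo] → [guhsidv]
Rule 4 Cluster Epenthesis: [guhsidv] → [guhsidiv]

[guhsidiv]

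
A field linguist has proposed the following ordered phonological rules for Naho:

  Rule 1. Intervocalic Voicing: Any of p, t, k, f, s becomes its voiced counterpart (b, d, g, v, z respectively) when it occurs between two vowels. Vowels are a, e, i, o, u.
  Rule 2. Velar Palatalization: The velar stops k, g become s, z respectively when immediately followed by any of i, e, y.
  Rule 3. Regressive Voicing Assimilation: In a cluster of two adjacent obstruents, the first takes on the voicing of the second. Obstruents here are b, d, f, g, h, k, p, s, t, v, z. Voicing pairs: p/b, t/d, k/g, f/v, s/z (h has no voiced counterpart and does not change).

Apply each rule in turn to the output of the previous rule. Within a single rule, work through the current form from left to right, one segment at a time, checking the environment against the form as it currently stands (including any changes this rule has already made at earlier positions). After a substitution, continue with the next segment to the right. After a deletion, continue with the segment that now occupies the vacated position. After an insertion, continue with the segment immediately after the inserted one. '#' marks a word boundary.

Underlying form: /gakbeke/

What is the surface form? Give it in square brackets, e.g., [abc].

Rule 1 Intervocalic Voicing: [gakbeke] → [gakbege]
Rule 2 Velar Palatalization: [gakbege] → [gakbeze]
Rule 3 Regressive Voicing Assimilation: [gakbeze] → [gagbeze]

[gagbeze]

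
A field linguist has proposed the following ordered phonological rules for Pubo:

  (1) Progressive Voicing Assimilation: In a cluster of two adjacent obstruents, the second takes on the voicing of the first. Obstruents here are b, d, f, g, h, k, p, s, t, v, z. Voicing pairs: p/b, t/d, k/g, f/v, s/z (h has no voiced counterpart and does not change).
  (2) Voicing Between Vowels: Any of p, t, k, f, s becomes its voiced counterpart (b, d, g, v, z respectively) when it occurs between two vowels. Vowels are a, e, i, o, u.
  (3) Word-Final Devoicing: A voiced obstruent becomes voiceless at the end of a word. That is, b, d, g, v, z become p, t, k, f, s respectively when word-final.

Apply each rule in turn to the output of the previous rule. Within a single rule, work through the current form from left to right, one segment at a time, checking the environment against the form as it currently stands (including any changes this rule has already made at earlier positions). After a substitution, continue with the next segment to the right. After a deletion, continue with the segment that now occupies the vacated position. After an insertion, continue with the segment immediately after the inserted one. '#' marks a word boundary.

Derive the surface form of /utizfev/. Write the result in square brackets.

[udizvef]

(1) Progressive Voicing Assimilation: [utizfev] → [utizvev]
(2) Voicing Between Vowels: [utizvev] → [udizvev]
(3) Word-Final Devoicing: [udizvev] → [udizvef]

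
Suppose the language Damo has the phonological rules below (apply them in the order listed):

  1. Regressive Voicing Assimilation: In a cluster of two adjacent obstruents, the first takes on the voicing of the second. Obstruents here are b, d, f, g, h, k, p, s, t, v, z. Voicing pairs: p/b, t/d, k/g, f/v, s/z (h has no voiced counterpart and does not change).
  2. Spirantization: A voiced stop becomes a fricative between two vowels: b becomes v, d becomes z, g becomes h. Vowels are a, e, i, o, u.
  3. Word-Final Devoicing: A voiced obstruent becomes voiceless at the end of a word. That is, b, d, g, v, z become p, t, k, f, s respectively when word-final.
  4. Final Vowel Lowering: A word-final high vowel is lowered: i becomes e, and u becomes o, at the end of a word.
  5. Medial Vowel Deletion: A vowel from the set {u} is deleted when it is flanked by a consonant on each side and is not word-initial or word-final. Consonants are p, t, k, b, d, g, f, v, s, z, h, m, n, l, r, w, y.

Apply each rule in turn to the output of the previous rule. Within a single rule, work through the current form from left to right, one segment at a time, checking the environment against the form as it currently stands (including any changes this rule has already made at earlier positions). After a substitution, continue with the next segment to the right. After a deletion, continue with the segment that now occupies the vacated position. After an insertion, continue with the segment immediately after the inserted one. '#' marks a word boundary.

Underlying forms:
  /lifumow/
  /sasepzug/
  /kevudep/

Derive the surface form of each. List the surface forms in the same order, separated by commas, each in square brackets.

/lifumow/:
  1 Regressive Voicing Assimilation: no change — [lifumow]
  2 Spirantization: no change — [lifumow]
  3 Word-Final Devoicing: no change — [lifumow]
  4 Final Vowel Lowering: no change — [lifumow]
  5 Medial Vowel Deletion: [lifumow] → [lifmow]
/sasepzug/:
  1 Regressive Voicing Assimilation: [sasepzug] → [sasebzug]
  2 Spirantization: no change — [sasebzug]
  3 Word-Final Devoicing: [sasebzug] → [sasebzuk]
  4 Final Vowel Lowering: no change — [sasebzuk]
  5 Medial Vowel Deletion: [sasebzuk] → [sasebzk]
/kevudep/:
  1 Regressive Voicing Assimilation: no change — [kevudep]
  2 Spirantization: [kevudep] → [kevuzep]
  3 Word-Final Devoicing: no change — [kevuzep]
  4 Final Vowel Lowering: no change — [kevuzep]
  5 Medial Vowel Deletion: [kevuzep] → [kevzep]

[lifmow], [sasebzk], [kevzep]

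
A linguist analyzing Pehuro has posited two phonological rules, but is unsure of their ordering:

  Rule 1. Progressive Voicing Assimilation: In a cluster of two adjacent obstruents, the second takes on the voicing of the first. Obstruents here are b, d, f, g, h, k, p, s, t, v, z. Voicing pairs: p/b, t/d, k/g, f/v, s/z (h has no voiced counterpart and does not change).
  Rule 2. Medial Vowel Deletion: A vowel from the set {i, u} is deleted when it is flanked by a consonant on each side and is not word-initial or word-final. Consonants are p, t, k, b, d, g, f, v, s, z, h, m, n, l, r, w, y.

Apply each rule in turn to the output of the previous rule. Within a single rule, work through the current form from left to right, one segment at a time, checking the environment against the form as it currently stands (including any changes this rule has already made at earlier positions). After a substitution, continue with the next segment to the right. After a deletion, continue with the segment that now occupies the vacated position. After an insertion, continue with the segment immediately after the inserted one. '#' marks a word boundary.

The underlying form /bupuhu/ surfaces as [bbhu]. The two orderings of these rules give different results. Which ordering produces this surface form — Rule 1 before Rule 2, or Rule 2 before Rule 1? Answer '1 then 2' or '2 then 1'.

Order 1 then 2:
  1 Progressive Voicing Assimilation: no change — [bupuhu]
  2 Medial Vowel Deletion: [bupuhu] → [bphu]
  result: [bphu]
Order 2 then 1:
  2 Medial Vowel Deletion: [bupuhu] → [bphu]
  1 Progressive Voicing Assimilation: [bphu] → [bbhu]
  result: [bbhu]

2 then 1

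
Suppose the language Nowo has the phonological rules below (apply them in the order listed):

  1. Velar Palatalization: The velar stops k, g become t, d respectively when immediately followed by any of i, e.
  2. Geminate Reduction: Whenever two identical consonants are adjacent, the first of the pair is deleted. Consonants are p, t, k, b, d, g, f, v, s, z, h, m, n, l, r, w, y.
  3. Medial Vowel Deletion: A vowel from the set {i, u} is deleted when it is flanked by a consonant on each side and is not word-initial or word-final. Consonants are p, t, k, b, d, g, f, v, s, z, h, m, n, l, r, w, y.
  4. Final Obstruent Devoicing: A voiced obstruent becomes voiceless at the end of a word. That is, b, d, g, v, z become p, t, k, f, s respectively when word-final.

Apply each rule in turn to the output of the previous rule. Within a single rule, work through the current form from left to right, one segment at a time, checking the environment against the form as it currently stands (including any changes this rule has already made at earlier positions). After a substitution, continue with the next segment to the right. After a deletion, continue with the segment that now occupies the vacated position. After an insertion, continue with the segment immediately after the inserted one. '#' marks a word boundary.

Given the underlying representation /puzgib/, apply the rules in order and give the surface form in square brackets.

[pzdp]

1 Velar Palatalization: [puzgib] → [puzdib]
2 Geminate Reduction: no change — [puzdib]
3 Medial Vowel Deletion: [puzdib] → [pzdb]
4 Final Obstruent Devoicing: [pzdb] → [pzdp]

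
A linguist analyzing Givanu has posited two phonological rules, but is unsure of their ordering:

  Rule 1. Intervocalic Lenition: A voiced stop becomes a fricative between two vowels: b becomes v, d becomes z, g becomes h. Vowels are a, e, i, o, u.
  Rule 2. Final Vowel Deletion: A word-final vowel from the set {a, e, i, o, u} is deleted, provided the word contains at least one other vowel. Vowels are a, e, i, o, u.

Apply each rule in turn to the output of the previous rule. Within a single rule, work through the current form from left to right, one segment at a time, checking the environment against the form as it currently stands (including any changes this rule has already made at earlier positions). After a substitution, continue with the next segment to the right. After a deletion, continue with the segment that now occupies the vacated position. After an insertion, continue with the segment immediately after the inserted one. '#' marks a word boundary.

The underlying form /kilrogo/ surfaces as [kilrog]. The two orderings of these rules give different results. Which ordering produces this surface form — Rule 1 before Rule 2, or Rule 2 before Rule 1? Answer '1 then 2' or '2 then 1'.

2 then 1

Order 1 then 2:
  1 Intervocalic Lenition: [kilrogo] → [kilroho]
  2 Final Vowel Deletion: [kilroho] → [kilroh]
  result: [kilroh]
Order 2 then 1:
  2 Final Vowel Deletion: [kilrogo] → [kilrog]
  1 Intervocalic Lenition: no change — [kilrog]
  result: [kilrog]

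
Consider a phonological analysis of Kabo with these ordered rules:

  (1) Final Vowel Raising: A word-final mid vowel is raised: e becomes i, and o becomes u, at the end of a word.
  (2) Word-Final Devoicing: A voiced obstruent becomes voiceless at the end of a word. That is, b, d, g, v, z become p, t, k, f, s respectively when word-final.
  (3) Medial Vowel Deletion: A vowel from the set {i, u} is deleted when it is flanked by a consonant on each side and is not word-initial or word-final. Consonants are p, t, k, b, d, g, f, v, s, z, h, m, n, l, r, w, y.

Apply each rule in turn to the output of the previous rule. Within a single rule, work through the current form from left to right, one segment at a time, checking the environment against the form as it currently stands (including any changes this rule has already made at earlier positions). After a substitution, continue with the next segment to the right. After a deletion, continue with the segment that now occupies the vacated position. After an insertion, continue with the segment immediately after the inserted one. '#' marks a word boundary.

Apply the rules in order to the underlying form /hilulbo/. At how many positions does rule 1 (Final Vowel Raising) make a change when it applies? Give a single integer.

(1) Final Vowel Raising: [hilulbo] → [hilulbu]
(2) Word-Final Devoicing: no change — [hilulbu]
(3) Medial Vowel Deletion: [hilulbu] → [hllbu]
Rule 1 changed 1 position(s).

1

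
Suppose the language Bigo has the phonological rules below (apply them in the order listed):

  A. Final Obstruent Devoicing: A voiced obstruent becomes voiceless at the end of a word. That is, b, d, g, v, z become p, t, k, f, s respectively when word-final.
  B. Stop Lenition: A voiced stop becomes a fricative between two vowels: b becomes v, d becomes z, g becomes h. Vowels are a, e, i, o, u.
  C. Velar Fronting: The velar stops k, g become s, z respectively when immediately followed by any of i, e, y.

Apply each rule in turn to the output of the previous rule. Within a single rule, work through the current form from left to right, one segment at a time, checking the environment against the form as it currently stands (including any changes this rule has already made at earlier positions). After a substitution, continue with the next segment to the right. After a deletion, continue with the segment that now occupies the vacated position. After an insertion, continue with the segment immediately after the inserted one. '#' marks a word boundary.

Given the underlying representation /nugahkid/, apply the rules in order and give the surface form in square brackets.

A Final Obstruent Devoicing: [nugahkid] → [nugahkit]
B Stop Lenition: [nugahkit] → [nuhahkit]
C Velar Fronting: [nuhahkit] → [nuhahsit]

[nuhahsit]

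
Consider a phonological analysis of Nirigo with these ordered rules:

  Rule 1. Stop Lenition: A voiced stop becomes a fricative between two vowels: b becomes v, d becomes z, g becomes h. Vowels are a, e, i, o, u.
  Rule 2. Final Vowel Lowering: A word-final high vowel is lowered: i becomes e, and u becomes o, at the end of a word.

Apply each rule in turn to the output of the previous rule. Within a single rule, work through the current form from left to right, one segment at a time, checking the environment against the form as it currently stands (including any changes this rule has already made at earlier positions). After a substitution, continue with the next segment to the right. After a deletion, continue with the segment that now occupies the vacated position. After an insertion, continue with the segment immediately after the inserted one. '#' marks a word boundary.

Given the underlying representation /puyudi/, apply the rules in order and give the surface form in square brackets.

[puyuze]

Rule 1 Stop Lenition: [puyudi] → [puyuzi]
Rule 2 Final Vowel Lowering: [puyuzi] → [puyuze]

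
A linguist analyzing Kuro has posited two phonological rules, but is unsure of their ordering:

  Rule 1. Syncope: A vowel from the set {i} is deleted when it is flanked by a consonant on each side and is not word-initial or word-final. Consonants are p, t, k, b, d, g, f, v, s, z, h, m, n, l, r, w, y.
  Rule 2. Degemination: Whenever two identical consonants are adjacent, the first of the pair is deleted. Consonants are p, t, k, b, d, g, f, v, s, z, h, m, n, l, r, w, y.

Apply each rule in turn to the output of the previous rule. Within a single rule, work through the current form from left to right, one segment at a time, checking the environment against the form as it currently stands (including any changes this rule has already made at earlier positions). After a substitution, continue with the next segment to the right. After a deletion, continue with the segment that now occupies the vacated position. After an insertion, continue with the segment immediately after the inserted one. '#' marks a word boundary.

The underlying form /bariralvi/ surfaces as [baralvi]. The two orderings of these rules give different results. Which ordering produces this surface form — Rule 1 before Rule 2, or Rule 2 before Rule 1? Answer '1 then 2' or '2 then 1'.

Order 1 then 2:
  1 Syncope: [bariralvi] → [barralvi]
  2 Degemination: [barralvi] → [baralvi]
  result: [baralvi]
Order 2 then 1:
  2 Degemination: no change — [bariralvi]
  1 Syncope: [bariralvi] → [barralvi]
  result: [barralvi]

1 then 2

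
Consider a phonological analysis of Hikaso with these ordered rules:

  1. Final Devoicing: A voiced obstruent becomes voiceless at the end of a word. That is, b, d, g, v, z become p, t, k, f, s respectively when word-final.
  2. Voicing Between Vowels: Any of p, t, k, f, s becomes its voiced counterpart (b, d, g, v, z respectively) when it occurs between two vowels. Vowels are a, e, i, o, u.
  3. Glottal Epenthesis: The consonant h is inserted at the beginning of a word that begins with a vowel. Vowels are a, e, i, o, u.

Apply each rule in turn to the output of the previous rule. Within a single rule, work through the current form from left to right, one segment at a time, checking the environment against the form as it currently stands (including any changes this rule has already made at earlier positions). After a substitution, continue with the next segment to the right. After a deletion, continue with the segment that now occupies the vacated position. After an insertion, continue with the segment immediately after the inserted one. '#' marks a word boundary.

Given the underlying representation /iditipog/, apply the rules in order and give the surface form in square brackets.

1 Final Devoicing: [iditipog] → [iditipok]
2 Voicing Between Vowels: [iditipok] → [ididibok]
3 Glottal Epenthesis: [ididibok] → [hididibok]

[hididibok]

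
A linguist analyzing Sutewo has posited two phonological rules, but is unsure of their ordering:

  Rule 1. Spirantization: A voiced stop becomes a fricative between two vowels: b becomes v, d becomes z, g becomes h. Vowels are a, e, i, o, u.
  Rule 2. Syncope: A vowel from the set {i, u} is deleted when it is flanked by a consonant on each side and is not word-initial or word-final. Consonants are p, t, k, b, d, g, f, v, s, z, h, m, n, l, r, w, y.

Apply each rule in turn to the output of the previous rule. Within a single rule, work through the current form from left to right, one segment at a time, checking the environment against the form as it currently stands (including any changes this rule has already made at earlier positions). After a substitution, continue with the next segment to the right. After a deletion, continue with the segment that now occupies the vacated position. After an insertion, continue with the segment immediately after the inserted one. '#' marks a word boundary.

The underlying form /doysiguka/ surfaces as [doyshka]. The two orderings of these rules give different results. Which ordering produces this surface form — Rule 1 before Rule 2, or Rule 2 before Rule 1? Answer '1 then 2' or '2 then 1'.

1 then 2

Order 1 then 2:
  1 Spirantization: [doysiguka] → [doysihuka]
  2 Syncope: [doysihuka] → [doyshka]
  result: [doyshka]
Order 2 then 1:
  2 Syncope: [doysiguka] → [doysgka]
  1 Spirantization: no change — [doysgka]
  result: [doysgka]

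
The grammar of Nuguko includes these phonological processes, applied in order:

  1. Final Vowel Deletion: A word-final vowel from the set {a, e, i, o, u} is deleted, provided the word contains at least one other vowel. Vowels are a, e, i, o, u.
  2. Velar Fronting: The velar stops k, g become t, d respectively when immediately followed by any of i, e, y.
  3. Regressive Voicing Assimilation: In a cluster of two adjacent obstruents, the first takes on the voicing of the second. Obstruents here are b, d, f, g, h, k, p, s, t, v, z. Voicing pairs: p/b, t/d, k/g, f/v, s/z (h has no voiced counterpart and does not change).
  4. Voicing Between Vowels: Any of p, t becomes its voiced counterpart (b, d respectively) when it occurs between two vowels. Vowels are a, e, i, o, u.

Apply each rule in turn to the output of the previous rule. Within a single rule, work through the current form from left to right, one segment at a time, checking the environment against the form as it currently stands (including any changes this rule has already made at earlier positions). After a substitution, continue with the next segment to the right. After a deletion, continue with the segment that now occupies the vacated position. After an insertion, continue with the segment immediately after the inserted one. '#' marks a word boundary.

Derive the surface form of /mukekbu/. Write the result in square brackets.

1 Final Vowel Deletion: [mukekbu] → [mukekb]
2 Velar Fronting: [mukekb] → [mutekb]
3 Regressive Voicing Assimilation: [mutekb] → [mutegb]
4 Voicing Between Vowels: [mutegb] → [mudegb]

[mudegb]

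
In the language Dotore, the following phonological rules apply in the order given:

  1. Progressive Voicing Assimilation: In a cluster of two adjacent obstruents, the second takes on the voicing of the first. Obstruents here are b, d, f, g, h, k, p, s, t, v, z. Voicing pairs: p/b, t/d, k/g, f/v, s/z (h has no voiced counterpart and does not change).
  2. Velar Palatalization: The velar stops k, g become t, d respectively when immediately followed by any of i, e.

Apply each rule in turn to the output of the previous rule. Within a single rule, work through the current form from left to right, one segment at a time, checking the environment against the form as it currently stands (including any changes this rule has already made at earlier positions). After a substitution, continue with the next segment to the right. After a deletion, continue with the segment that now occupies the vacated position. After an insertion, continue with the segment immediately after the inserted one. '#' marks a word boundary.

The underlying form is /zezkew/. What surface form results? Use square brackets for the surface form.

[zezdew]

1 Progressive Voicing Assimilation: [zezkew] → [zezgew]
2 Velar Palatalization: [zezgew] → [zezdew]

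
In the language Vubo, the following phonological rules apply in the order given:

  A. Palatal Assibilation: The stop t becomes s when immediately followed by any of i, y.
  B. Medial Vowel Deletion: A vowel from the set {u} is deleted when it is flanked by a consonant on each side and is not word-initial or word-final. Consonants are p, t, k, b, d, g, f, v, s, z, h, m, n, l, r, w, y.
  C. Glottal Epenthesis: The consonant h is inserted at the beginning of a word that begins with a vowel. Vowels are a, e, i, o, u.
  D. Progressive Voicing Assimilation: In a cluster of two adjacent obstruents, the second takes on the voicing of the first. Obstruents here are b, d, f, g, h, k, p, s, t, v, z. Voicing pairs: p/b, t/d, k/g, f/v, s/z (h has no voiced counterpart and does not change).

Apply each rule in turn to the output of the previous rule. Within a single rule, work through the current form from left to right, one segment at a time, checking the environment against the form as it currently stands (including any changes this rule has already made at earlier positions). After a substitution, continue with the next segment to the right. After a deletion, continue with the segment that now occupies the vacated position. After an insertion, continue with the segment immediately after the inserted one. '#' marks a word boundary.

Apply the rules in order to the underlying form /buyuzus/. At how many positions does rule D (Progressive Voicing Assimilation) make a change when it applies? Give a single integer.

A Palatal Assibilation: no change — [buyuzus]
B Medial Vowel Deletion: [buyuzus] → [byzs]
C Glottal Epenthesis: no change — [byzs]
D Progressive Voicing Assimilation: [byzs] → [byzz]
Rule D changed 1 position(s).

1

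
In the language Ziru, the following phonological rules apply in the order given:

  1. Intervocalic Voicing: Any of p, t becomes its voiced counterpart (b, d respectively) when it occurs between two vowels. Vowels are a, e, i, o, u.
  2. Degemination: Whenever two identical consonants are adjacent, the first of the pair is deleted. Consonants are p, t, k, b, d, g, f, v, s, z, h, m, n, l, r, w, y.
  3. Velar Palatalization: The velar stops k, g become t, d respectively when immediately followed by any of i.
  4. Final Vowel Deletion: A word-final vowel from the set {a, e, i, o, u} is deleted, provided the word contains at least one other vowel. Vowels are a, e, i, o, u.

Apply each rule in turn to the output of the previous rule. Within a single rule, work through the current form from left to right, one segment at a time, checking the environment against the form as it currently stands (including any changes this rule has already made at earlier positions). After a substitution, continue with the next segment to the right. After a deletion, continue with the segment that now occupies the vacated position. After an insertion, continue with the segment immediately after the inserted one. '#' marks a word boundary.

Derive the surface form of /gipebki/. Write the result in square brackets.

[dibebt]

1 Intervocalic Voicing: [gipebki] → [gibebki]
2 Degemination: no change — [gibebki]
3 Velar Palatalization: [gibebki] → [dibebti]
4 Final Vowel Deletion: [dibebti] → [dibebt]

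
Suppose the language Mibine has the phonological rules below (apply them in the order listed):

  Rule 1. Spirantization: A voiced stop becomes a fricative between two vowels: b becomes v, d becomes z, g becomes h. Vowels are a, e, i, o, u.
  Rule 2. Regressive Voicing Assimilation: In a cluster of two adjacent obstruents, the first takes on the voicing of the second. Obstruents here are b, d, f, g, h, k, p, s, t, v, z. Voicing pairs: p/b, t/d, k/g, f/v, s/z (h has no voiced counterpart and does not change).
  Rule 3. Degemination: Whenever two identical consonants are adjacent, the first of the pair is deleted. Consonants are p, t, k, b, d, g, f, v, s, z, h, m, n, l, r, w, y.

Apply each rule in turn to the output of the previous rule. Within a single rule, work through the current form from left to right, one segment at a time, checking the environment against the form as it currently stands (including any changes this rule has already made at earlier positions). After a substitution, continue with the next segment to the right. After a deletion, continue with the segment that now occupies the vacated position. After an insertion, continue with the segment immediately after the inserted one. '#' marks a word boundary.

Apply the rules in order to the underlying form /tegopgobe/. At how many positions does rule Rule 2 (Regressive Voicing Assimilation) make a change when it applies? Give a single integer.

1

Rule 1 Spirantization: [tegopgobe] → [tehopgove]
Rule 2 Regressive Voicing Assimilation: [tehopgove] → [tehobgove]
Rule 3 Degemination: no change — [tehobgove]
Rule Rule 2 changed 1 position(s).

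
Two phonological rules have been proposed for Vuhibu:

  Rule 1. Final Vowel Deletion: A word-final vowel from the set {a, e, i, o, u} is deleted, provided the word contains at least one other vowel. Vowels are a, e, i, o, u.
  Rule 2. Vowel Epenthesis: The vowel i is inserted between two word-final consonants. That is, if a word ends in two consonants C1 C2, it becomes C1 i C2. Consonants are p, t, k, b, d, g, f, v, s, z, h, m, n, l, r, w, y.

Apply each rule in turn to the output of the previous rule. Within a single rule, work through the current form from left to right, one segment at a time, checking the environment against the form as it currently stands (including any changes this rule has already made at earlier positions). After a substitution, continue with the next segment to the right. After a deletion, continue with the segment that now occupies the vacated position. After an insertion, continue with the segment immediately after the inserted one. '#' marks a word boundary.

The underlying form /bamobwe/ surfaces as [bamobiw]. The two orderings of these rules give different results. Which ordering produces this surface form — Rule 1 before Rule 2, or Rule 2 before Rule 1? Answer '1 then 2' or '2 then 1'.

1 then 2

Order 1 then 2:
  1 Final Vowel Deletion: [bamobwe] → [bamobw]
  2 Vowel Epenthesis: [bamobw] → [bamobiw]
  result: [bamobiw]
Order 2 then 1:
  2 Vowel Epenthesis: no change — [bamobwe]
  1 Final Vowel Deletion: [bamobwe] → [bamobw]
  result: [bamobw]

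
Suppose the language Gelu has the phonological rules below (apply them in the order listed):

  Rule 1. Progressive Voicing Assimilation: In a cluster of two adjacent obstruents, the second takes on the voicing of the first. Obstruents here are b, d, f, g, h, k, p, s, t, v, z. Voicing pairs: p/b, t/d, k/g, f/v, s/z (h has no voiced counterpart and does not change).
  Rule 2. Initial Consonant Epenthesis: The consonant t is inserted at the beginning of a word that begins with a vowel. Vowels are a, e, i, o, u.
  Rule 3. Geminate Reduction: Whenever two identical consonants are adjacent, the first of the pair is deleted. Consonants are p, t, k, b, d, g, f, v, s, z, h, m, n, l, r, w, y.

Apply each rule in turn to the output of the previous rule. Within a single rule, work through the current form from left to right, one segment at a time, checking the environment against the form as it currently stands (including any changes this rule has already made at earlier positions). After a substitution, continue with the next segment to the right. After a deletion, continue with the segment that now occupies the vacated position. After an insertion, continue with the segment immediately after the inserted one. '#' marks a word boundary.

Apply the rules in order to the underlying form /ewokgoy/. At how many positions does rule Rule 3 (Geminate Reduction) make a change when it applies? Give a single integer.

Rule 1 Progressive Voicing Assimilation: [ewokgoy] → [ewokkoy]
Rule 2 Initial Consonant Epenthesis: [ewokkoy] → [tewokkoy]
Rule 3 Geminate Reduction: [tewokkoy] → [tewokoy]
Rule Rule 3 changed 1 position(s).

1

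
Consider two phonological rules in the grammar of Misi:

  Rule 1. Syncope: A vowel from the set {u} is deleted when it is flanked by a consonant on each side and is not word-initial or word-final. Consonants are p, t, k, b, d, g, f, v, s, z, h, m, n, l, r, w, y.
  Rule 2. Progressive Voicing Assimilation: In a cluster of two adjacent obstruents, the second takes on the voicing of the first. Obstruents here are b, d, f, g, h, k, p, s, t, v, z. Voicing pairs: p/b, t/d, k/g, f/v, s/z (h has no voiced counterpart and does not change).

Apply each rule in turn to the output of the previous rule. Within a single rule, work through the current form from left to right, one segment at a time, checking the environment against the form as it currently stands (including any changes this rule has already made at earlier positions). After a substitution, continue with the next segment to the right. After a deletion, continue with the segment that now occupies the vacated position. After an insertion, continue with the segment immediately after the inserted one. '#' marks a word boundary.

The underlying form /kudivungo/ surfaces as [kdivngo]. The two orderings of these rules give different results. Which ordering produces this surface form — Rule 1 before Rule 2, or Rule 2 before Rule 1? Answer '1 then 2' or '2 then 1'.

2 then 1

Order 1 then 2:
  1 Syncope: [kudivungo] → [kdivngo]
  2 Progressive Voicing Assimilation: [kdivngo] → [ktivngo]
  result: [ktivngo]
Order 2 then 1:
  2 Progressive Voicing Assimilation: no change — [kudivungo]
  1 Syncope: [kudivungo] → [kdivngo]
  result: [kdivngo]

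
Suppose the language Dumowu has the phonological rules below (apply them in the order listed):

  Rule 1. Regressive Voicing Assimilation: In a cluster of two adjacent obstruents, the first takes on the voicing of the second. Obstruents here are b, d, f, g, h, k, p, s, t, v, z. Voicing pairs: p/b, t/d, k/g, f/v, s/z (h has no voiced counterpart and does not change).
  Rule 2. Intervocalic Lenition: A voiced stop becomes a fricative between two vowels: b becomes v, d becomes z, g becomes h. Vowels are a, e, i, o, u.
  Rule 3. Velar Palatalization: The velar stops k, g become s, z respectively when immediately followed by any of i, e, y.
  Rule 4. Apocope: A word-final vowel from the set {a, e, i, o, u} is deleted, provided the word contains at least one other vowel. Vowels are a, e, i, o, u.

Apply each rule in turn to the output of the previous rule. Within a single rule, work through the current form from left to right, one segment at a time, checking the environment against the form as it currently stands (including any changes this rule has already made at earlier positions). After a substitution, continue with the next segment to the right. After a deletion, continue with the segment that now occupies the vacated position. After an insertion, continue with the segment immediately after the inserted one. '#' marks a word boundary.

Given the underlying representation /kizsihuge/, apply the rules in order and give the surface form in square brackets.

[sissihuh]

Rule 1 Regressive Voicing Assimilation: [kizsihuge] → [kissihuge]
Rule 2 Intervocalic Lenition: [kissihuge] → [kissihuhe]
Rule 3 Velar Palatalization: [kissihuhe] → [sissihuhe]
Rule 4 Apocope: [sissihuhe] → [sissihuh]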